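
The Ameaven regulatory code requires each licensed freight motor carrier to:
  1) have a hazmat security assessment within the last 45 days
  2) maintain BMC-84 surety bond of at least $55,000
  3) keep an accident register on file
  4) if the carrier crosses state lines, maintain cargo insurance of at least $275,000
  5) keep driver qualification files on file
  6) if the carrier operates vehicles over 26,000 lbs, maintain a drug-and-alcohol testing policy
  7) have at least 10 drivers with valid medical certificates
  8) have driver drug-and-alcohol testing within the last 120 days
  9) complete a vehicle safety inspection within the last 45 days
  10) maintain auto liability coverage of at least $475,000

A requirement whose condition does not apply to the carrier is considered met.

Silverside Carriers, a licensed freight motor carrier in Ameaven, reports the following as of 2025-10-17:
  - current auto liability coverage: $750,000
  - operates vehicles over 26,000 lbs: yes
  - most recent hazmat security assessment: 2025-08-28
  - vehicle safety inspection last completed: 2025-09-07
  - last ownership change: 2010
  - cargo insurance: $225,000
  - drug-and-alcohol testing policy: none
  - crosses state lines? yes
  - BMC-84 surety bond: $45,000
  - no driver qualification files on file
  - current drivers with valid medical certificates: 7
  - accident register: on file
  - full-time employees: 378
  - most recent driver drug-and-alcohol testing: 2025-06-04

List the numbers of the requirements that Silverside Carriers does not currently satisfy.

1, 2, 4, 5, 6, 7, 8

1. hazmat security assessment 50 days ago vs limit 45 → not met
2. BMC-84 surety bond $45,000 < $55,000 → not met
3. accident register present → met
4. condition 'crosses state lines' holds; cargo insurance $225,000 < $275,000 → not met
5. driver qualification files absent → not met
6. condition 'operates vehicles over 26,000 lbs' holds; drug-and-alcohol testing policy absent → not met
7. drivers with valid medical certificates 7 < 10 → not met
8. driver drug-and-alcohol testing 135 days ago vs limit 120 → not met
9. vehicle safety inspection 40 days ago vs limit 45 → met
10. auto liability coverage $750,000 ≥ $475,000 → met
Not met: 1, 2, 4, 5, 6, 7, 8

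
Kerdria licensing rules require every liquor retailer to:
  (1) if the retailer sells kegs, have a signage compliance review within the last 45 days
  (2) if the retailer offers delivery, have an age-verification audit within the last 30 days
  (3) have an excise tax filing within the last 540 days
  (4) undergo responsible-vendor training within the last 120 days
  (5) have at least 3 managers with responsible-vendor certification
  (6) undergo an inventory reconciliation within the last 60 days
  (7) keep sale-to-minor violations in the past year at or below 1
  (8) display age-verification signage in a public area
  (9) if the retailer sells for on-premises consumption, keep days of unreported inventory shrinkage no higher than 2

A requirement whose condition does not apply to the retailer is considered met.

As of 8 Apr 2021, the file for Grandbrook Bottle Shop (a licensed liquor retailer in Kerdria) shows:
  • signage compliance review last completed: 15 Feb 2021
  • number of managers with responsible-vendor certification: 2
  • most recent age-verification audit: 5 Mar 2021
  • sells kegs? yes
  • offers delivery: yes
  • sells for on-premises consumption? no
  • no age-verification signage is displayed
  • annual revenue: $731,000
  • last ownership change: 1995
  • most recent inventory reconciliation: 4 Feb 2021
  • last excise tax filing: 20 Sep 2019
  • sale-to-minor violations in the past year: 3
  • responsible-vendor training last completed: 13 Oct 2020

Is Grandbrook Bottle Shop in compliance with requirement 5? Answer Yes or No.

5. managers with responsible-vendor certification 2 < 3 → not met

No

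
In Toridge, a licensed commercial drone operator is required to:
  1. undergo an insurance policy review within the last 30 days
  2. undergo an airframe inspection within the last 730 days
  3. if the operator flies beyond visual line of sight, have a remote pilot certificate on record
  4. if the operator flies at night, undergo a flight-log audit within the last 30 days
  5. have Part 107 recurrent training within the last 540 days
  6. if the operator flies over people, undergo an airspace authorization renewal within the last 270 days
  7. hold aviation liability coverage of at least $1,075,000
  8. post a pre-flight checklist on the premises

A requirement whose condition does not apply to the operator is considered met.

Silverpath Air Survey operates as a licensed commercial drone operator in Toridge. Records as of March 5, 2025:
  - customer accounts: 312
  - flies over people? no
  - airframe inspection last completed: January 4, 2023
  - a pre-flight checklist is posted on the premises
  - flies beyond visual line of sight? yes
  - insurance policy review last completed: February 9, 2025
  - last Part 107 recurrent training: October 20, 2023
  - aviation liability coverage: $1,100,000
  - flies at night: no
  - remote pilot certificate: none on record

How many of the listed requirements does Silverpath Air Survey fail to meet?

1. insurance policy review 24 days ago vs limit 30 → met
2. airframe inspection 791 days ago vs limit 730 → not met
3. condition 'flies beyond visual line of sight' holds; remote pilot certificate absent → not met
4. condition 'flies at night' does not hold → requirement n/a → met
5. Part 107 recurrent training 502 days ago vs limit 540 → met
6. condition 'flies over people' does not hold → requirement n/a → met
7. aviation liability coverage $1,100,000 ≥ $1,075,000 → met
8. pre-flight checklist present → met
Not met: 2 of 8

2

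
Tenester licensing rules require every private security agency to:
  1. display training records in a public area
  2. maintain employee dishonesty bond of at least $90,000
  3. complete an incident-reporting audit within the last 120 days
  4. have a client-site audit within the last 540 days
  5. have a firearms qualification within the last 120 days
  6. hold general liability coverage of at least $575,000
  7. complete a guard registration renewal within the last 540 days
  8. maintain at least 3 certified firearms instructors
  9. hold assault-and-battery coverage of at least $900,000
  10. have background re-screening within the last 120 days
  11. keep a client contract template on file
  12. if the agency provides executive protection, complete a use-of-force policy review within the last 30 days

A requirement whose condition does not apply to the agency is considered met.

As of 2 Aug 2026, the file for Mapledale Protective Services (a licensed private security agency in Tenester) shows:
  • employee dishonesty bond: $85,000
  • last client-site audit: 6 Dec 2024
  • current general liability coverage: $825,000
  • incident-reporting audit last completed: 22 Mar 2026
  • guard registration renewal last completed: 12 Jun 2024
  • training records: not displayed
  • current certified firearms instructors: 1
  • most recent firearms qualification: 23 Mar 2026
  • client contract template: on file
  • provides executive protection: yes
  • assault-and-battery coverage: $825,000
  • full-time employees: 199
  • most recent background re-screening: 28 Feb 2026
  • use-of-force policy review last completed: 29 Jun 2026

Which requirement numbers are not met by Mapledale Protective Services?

1. training records absent → not met
2. employee dishonesty bond $85,000 < $90,000 → not met
3. incident-reporting audit 133 days ago vs limit 120 → not met
4. client-site audit 604 days ago vs limit 540 → not met
5. firearms qualification 132 days ago vs limit 120 → not met
6. general liability coverage $825,000 ≥ $575,000 → met
7. guard registration renewal 781 days ago vs limit 540 → not met
8. certified firearms instructors 1 < 3 → not met
9. assault-and-battery coverage $825,000 < $900,000 → not met
10. background re-screening 155 days ago vs limit 120 → not met
11. client contract template present → met
12. condition 'provides executive protection' holds; use-of-force policy review 34 days ago vs limit 30 → not met
Not met: 1, 2, 3, 4, 5, 7, 8, 9, 10, 12

1, 2, 3, 4, 5, 7, 8, 9, 10, 12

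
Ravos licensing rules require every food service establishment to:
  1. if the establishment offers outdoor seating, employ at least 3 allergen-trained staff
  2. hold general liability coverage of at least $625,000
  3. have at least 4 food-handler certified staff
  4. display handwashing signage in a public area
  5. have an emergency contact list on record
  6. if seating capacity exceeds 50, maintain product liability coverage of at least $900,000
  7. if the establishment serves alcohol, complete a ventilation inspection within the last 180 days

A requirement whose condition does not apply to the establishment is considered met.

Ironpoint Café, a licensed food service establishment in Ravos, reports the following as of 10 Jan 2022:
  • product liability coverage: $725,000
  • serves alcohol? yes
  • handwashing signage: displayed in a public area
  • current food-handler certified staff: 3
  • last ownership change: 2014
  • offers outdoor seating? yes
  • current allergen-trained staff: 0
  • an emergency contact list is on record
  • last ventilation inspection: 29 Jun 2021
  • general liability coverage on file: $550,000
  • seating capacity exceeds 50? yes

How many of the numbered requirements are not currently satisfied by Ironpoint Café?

5

1. condition 'offers outdoor seating' holds; allergen-trained staff 0 < 3 → not met
2. general liability coverage $550,000 < $625,000 → not met
3. food-handler certified staff 3 < 4 → not met
4. handwashing signage present → met
5. emergency contact list present → met
6. condition 'seating capacity exceeds 50' holds; product liability coverage $725,000 < $900,000 → not met
7. condition 'serves alcohol' holds; ventilation inspection 195 days ago vs limit 180 → not met
Not met: 5 of 7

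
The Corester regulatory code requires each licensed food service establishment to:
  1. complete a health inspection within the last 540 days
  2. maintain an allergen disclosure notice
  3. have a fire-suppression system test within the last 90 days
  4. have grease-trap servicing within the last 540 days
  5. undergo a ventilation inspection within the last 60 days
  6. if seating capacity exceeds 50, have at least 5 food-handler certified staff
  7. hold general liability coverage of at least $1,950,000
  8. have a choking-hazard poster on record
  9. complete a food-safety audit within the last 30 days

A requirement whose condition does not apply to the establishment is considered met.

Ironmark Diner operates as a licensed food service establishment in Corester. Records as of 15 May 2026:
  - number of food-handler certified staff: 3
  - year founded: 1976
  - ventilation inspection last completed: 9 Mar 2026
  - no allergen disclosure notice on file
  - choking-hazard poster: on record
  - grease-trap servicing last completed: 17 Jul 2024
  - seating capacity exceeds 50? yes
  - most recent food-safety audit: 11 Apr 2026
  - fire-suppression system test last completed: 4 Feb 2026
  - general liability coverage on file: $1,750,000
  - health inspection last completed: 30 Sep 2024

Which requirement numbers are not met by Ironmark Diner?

1. health inspection 592 days ago vs limit 540 → not met
2. allergen disclosure notice absent → not met
3. fire-suppression system test 100 days ago vs limit 90 → not met
4. grease-trap servicing 667 days ago vs limit 540 → not met
5. ventilation inspection 67 days ago vs limit 60 → not met
6. condition 'seating capacity exceeds 50' holds; food-handler certified staff 3 < 5 → not met
7. general liability coverage $1,750,000 < $1,950,000 → not met
8. choking-hazard poster present → met
9. food-safety audit 34 days ago vs limit 30 → not met
Not met: 1, 2, 3, 4, 5, 6, 7, 9

1, 2, 3, 4, 5, 6, 7, 9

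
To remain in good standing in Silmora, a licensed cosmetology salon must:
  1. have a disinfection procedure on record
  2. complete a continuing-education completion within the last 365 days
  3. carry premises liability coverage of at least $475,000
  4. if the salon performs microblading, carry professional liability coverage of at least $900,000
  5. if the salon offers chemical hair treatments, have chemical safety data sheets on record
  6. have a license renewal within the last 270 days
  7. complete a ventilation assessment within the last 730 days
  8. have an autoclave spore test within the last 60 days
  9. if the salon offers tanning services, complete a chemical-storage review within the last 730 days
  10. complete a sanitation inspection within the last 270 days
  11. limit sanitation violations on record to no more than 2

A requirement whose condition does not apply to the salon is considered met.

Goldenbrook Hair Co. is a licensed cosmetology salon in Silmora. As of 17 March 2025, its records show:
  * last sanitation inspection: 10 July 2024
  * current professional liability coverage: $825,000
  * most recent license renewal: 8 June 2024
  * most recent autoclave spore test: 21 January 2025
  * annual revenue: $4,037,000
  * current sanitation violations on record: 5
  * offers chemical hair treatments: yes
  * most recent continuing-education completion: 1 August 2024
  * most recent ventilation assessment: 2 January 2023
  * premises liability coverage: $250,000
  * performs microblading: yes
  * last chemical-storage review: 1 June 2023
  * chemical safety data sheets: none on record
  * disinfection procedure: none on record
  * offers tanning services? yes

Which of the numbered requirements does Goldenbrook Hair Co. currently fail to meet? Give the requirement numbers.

1, 3, 4, 5, 6, 7, 11

1. disinfection procedure absent → not met
2. continuing-education completion 228 days ago vs limit 365 → met
3. premises liability coverage $250,000 < $475,000 → not met
4. condition 'performs microblading' holds; professional liability coverage $825,000 < $900,000 → not met
5. condition 'offers chemical hair treatments' holds; chemical safety data sheets absent → not met
6. license renewal 282 days ago vs limit 270 → not met
7. ventilation assessment 805 days ago vs limit 730 → not met
8. autoclave spore test 55 days ago vs limit 60 → met
9. condition 'offers tanning services' holds; chemical-storage review 655 days ago vs limit 730 → met
10. sanitation inspection 250 days ago vs limit 270 → met
11. sanitation violations on record 5 > 2 → not met
Not met: 1, 3, 4, 5, 6, 7, 11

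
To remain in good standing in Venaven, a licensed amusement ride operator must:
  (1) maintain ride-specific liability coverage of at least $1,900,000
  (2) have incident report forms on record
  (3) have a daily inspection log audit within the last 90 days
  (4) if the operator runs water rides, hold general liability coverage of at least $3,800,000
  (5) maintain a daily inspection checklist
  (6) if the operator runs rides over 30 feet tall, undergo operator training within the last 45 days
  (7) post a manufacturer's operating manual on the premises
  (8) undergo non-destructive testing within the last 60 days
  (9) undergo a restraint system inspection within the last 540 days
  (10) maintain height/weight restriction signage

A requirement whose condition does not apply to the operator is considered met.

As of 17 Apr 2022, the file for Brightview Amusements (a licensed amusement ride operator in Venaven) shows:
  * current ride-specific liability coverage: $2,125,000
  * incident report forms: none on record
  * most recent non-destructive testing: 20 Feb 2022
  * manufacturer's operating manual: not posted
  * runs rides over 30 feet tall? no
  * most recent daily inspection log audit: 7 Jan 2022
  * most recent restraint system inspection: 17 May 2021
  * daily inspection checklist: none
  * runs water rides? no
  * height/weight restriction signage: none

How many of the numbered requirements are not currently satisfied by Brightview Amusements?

5

1. ride-specific liability coverage $2,125,000 ≥ $1,900,000 → met
2. incident report forms absent → not met
3. daily inspection log audit 100 days ago vs limit 90 → not met
4. condition 'runs water rides' does not hold → requirement n/a → met
5. daily inspection checklist absent → not met
6. condition 'runs rides over 30 feet tall' does not hold → requirement n/a → met
7. manufacturer's operating manual absent → not met
8. non-destructive testing 56 days ago vs limit 60 → met
9. restraint system inspection 335 days ago vs limit 540 → met
10. height/weight restriction signage absent → not met
Not met: 5 of 10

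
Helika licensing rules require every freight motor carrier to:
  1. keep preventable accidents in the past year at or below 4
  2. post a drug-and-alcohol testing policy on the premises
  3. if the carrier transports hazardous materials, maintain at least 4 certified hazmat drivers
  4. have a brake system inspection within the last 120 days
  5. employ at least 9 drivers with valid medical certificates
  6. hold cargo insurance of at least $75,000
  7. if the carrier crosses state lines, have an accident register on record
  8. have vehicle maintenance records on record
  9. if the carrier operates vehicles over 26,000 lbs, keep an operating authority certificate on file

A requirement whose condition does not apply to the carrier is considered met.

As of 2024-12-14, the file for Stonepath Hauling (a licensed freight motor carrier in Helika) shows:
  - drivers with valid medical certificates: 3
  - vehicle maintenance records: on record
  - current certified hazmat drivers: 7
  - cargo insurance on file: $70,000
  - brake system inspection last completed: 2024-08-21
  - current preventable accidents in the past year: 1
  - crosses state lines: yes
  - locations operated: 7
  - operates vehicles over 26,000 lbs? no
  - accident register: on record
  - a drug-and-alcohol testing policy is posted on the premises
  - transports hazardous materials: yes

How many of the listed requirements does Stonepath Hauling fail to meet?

2

1. preventable accidents in the past year 1 ≤ 4 → met
2. drug-and-alcohol testing policy present → met
3. condition 'transports hazardous materials' holds; certified hazmat drivers 7 ≥ 4 → met
4. brake system inspection 115 days ago vs limit 120 → met
5. drivers with valid medical certificates 3 < 9 → not met
6. cargo insurance $70,000 < $75,000 → not met
7. condition 'crosses state lines' holds; accident register present → met
8. vehicle maintenance records present → met
9. condition 'operates vehicles over 26,000 lbs' does not hold → requirement n/a → met
Not met: 2 of 9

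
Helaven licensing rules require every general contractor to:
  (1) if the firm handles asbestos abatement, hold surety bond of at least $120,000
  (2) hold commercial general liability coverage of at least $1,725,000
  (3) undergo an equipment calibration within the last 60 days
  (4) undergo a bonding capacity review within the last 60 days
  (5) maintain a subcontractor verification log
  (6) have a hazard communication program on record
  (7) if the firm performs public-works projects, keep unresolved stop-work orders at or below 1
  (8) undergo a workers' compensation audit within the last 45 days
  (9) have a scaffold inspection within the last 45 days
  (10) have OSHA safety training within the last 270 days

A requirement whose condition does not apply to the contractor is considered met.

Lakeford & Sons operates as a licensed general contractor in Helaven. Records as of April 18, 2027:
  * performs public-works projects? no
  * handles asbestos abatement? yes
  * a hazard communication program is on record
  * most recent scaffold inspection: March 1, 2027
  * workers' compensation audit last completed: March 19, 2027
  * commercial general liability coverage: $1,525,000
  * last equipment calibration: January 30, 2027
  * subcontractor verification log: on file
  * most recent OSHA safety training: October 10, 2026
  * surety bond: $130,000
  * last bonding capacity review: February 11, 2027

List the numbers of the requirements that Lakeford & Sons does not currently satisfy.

1. condition 'handles asbestos abatement' holds; surety bond $130,000 ≥ $120,000 → met
2. commercial general liability coverage $1,525,000 < $1,725,000 → not met
3. equipment calibration 78 days ago vs limit 60 → not met
4. bonding capacity review 66 days ago vs limit 60 → not met
5. subcontractor verification log present → met
6. hazard communication program present → met
7. condition 'performs public-works projects' does not hold → requirement n/a → met
8. workers' compensation audit 30 days ago vs limit 45 → met
9. scaffold inspection 48 days ago vs limit 45 → not met
10. OSHA safety training 190 days ago vs limit 270 → met
Not met: 2, 3, 4, 9

2, 3, 4, 9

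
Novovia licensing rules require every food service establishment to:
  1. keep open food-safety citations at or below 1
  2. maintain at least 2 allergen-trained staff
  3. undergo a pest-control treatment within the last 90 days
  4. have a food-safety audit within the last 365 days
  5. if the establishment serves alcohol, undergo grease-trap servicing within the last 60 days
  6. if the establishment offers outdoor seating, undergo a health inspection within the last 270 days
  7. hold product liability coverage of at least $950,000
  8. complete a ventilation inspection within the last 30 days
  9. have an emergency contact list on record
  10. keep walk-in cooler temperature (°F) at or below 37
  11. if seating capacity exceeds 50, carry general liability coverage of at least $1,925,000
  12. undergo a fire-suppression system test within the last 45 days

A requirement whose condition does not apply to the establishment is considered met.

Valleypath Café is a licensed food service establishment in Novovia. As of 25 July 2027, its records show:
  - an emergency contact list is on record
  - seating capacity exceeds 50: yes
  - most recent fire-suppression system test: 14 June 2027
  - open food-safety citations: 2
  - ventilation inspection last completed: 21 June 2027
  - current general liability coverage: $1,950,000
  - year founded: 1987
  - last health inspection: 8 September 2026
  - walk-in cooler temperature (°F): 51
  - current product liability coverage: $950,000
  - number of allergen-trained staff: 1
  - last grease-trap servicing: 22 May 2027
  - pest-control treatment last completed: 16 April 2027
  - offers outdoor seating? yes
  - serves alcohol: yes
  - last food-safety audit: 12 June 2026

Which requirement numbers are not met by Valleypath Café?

1. open food-safety citations 2 > 1 → not met
2. allergen-trained staff 1 < 2 → not met
3. pest-control treatment 100 days ago vs limit 90 → not met
4. food-safety audit 408 days ago vs limit 365 → not met
5. condition 'serves alcohol' holds; grease-trap servicing 64 days ago vs limit 60 → not met
6. condition 'offers outdoor seating' holds; health inspection 320 days ago vs limit 270 → not met
7. product liability coverage $950,000 ≥ $950,000 → met
8. ventilation inspection 34 days ago vs limit 30 → not met
9. emergency contact list present → met
10. walk-in cooler temperature (°F) 51 > 37 → not met
11. condition 'seating capacity exceeds 50' holds; general liability coverage $1,950,000 ≥ $1,925,000 → met
12. fire-suppression system test 41 days ago vs limit 45 → met
Not met: 1, 2, 3, 4, 5, 6, 8, 10

1, 2, 3, 4, 5, 6, 8, 10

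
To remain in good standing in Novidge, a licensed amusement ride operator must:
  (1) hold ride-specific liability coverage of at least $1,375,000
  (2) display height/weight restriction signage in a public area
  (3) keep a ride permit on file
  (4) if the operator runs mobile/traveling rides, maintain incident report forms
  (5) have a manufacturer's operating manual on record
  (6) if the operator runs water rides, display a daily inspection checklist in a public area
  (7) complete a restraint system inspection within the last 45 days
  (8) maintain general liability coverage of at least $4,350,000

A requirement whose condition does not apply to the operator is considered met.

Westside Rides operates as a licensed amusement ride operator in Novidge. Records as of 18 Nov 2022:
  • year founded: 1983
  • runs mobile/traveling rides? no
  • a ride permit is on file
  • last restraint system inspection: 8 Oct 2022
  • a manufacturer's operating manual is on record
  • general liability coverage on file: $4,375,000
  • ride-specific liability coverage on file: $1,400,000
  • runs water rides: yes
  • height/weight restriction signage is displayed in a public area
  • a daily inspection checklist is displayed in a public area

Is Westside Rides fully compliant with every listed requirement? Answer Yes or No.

Yes

1. ride-specific liability coverage $1,400,000 ≥ $1,375,000 → met
2. height/weight restriction signage present → met
3. ride permit present → met
4. condition 'runs mobile/traveling rides' does not hold → requirement n/a → met
5. manufacturer's operating manual present → met
6. condition 'runs water rides' holds; daily inspection checklist present → met
7. restraint system inspection 41 days ago vs limit 45 → met
8. general liability coverage $4,375,000 ≥ $4,350,000 → met
All met.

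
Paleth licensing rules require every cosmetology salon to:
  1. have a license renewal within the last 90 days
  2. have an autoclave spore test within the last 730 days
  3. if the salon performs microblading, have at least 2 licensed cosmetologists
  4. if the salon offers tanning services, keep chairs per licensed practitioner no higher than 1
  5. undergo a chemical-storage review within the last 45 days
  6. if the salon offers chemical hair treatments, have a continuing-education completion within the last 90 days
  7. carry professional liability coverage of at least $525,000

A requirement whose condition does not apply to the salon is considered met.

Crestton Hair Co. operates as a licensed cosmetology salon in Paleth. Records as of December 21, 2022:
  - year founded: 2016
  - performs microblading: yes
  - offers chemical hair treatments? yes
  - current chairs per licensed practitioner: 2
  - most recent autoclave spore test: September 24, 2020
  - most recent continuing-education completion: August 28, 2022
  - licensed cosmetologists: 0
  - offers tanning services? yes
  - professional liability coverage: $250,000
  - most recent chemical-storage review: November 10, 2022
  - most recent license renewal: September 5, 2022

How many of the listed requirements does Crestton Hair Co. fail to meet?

6

1. license renewal 107 days ago vs limit 90 → not met
2. autoclave spore test 818 days ago vs limit 730 → not met
3. condition 'performs microblading' holds; licensed cosmetologists 0 < 2 → not met
4. condition 'offers tanning services' holds; chairs per licensed practitioner 2 > 1 → not met
5. chemical-storage review 41 days ago vs limit 45 → met
6. condition 'offers chemical hair treatments' holds; continuing-education completion 115 days ago vs limit 90 → not met
7. professional liability coverage $250,000 < $525,000 → not met
Not met: 6 of 7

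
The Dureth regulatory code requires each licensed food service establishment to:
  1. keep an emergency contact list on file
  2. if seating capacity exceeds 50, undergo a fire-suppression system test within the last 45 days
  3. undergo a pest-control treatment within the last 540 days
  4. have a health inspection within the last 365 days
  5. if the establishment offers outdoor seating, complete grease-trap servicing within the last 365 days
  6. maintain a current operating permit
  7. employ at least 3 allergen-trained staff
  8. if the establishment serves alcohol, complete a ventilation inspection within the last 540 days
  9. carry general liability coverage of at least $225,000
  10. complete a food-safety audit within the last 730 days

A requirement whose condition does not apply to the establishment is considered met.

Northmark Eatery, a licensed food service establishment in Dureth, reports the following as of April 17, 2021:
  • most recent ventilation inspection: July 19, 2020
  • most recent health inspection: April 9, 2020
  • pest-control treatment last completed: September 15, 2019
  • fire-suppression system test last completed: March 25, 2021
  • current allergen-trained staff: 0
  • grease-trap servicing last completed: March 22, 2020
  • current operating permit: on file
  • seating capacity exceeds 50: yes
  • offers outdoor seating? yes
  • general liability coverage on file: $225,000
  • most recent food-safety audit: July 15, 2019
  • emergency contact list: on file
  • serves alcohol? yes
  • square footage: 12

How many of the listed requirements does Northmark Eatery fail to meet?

4

1. emergency contact list present → met
2. condition 'seating capacity exceeds 50' holds; fire-suppression system test 23 days ago vs limit 45 → met
3. pest-control treatment 580 days ago vs limit 540 → not met
4. health inspection 373 days ago vs limit 365 → not met
5. condition 'offers outdoor seating' holds; grease-trap servicing 391 days ago vs limit 365 → not met
6. current operating permit present → met
7. allergen-trained staff 0 < 3 → not met
8. condition 'serves alcohol' holds; ventilation inspection 272 days ago vs limit 540 → met
9. general liability coverage $225,000 ≥ $225,000 → met
10. food-safety audit 642 days ago vs limit 730 → met
Not met: 4 of 10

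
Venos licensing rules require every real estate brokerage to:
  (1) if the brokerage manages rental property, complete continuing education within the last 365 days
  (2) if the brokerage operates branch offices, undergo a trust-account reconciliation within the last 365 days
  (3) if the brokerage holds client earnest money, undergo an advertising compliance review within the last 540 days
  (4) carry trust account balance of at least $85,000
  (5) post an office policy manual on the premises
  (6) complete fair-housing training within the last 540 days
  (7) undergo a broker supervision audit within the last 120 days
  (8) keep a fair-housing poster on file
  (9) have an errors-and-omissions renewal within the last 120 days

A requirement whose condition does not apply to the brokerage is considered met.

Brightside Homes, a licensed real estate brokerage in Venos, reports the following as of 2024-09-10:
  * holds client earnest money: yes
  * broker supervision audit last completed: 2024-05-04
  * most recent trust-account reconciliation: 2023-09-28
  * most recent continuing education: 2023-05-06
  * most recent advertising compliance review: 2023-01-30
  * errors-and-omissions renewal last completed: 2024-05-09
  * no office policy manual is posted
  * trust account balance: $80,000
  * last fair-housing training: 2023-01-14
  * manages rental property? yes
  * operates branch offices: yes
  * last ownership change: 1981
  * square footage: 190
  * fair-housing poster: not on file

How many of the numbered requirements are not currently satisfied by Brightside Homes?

1. condition 'manages rental property' holds; continuing education 493 days ago vs limit 365 → not met
2. condition 'operates branch offices' holds; trust-account reconciliation 348 days ago vs limit 365 → met
3. condition 'holds client earnest money' holds; advertising compliance review 589 days ago vs limit 540 → not met
4. trust account balance $80,000 < $85,000 → not met
5. office policy manual absent → not met
6. fair-housing training 605 days ago vs limit 540 → not met
7. broker supervision audit 129 days ago vs limit 120 → not met
8. fair-housing poster absent → not met
9. errors-and-omissions renewal 124 days ago vs limit 120 → not met
Not met: 8 of 9

8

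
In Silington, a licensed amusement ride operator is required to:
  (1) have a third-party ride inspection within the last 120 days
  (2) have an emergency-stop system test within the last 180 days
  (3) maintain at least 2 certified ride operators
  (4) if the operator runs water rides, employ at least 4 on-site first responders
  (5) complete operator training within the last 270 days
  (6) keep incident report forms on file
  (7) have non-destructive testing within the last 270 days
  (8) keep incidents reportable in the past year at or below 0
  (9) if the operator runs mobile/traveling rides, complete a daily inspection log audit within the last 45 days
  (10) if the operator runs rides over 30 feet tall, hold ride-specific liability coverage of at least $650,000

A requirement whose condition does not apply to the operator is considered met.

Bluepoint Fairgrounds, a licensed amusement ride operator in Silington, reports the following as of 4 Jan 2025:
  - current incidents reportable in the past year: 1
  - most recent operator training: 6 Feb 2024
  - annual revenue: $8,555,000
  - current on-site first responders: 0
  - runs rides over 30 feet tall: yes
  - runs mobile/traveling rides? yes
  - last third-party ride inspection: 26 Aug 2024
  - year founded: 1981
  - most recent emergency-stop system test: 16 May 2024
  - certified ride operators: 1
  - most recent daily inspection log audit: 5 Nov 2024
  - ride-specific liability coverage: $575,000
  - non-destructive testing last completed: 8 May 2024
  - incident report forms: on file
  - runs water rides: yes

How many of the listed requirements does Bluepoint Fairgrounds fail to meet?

1. third-party ride inspection 131 days ago vs limit 120 → not met
2. emergency-stop system test 233 days ago vs limit 180 → not met
3. certified ride operators 1 < 2 → not met
4. condition 'runs water rides' holds; on-site first responders 0 < 4 → not met
5. operator training 333 days ago vs limit 270 → not met
6. incident report forms present → met
7. non-destructive testing 241 days ago vs limit 270 → met
8. incidents reportable in the past year 1 > 0 → not met
9. condition 'runs mobile/traveling rides' holds; daily inspection log audit 60 days ago vs limit 45 → not met
10. condition 'runs rides over 30 feet tall' holds; ride-specific liability coverage $575,000 < $650,000 → not met
Not met: 8 of 10

8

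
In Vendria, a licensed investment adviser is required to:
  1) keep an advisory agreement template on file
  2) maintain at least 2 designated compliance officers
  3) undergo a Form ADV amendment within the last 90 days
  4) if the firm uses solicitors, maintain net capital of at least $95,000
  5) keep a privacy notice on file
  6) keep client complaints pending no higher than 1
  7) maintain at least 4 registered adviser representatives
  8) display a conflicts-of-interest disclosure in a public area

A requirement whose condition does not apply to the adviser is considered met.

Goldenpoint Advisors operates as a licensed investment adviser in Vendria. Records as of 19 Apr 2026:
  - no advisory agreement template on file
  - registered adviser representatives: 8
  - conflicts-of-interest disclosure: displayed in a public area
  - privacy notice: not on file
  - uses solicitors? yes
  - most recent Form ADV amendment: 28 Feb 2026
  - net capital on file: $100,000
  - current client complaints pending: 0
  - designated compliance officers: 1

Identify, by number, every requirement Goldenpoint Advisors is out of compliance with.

1. advisory agreement template absent → not met
2. designated compliance officers 1 < 2 → not met
3. Form ADV amendment 50 days ago vs limit 90 → met
4. condition 'uses solicitors' holds; net capital $100,000 ≥ $95,000 → met
5. privacy notice absent → not met
6. client complaints pending 0 ≤ 1 → met
7. registered adviser representatives 8 ≥ 4 → met
8. conflicts-of-interest disclosure present → met
Not met: 1, 2, 5

1, 2, 5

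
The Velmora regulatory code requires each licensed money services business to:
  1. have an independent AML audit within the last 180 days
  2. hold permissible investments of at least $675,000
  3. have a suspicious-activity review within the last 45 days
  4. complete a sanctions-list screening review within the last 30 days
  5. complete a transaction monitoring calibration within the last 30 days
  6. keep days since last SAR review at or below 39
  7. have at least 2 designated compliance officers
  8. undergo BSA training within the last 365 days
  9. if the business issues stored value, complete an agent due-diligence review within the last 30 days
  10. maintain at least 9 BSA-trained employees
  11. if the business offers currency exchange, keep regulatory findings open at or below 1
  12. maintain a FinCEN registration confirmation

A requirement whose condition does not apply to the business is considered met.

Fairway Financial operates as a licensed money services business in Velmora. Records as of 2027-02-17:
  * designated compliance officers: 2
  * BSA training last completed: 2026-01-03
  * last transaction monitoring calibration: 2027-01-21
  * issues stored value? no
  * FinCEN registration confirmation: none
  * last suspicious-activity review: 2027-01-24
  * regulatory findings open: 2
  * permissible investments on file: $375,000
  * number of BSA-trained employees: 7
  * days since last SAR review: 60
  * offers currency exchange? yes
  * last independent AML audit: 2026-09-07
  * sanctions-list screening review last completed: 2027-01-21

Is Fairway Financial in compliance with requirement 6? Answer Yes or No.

No

6. days since last SAR review 60 > 39 → not met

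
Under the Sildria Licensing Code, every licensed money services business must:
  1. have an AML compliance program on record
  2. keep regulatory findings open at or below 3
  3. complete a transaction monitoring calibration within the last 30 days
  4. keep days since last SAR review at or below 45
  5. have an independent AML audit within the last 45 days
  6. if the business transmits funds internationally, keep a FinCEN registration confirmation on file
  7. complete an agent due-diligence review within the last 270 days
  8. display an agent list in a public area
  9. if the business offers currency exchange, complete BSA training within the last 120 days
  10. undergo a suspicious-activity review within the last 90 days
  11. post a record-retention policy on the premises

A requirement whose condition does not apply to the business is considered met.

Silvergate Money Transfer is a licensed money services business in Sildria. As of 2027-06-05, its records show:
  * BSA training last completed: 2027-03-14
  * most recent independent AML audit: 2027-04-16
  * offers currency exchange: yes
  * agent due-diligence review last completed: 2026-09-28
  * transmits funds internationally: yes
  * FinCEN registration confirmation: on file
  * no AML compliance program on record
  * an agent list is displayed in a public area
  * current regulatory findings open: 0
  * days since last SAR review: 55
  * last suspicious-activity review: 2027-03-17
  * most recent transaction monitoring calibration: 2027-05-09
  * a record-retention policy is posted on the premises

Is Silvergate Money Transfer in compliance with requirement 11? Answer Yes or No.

11. record-retention policy present → met

Yes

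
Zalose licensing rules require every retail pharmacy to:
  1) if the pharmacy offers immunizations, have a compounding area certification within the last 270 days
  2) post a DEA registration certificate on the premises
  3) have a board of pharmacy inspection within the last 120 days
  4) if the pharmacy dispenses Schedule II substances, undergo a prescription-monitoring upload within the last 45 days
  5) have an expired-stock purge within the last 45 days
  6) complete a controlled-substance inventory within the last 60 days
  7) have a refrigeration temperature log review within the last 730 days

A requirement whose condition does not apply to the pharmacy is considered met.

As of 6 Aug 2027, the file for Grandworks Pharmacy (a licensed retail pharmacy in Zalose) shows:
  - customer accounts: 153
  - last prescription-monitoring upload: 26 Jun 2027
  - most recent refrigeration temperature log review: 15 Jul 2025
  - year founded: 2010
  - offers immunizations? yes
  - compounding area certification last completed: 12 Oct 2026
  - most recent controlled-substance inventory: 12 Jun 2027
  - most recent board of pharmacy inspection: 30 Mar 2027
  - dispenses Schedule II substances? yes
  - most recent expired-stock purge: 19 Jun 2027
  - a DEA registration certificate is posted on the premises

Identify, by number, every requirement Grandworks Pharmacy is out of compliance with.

1. condition 'offers immunizations' holds; compounding area certification 298 days ago vs limit 270 → not met
2. DEA registration certificate present → met
3. board of pharmacy inspection 129 days ago vs limit 120 → not met
4. condition 'dispenses Schedule II substances' holds; prescription-monitoring upload 41 days ago vs limit 45 → met
5. expired-stock purge 48 days ago vs limit 45 → not met
6. controlled-substance inventory 55 days ago vs limit 60 → met
7. refrigeration temperature log review 752 days ago vs limit 730 → not met
Not met: 1, 3, 5, 7

1, 3, 5, 7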